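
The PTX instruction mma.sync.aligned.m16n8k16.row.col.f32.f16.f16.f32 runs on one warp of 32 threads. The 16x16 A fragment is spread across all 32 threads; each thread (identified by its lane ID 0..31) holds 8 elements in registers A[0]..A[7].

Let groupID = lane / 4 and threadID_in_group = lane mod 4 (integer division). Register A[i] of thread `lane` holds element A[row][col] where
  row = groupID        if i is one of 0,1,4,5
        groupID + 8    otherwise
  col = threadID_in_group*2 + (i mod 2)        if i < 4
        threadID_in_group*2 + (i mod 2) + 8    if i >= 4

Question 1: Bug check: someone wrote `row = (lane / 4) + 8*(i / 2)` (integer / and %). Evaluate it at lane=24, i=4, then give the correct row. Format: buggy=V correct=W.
`(lane / 4) + 8*(i / 2)`[24,4]->22
lane 24->24/4=6, 24 mod 4=0
i=4  r:6+0->6  c:2·0+0+8->8
row: 22 vs 6

buggy=22 correct=6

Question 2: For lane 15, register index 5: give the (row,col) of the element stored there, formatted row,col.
lane 15: gid=3 (15/4), tid=3 (15%4)
i=5: r=3+0=3, c=3*2+1+8=15

3,15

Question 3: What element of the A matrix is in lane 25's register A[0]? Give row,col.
lane 25->25/4=6, 25 mod 4=1
i=0  r:6+0->6  c:2·1+0+0->2

6,2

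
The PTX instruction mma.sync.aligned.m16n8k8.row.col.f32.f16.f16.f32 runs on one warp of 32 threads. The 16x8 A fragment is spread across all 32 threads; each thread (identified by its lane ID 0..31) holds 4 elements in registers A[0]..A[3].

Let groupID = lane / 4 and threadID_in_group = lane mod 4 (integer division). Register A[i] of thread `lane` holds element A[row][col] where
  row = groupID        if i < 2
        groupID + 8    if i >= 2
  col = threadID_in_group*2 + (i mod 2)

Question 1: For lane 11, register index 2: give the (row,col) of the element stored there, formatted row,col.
lane 11: grp=2 (11/4), tig=3 (11%4)
i=2: r=2+8=10, c=3*2+0=6

10,6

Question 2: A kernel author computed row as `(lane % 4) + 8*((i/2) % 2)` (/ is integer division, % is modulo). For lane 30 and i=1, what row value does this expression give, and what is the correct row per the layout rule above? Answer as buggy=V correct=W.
`(lane % 4) + 8*((i/2) % 2)`[30,1]⇒2
lane 30: gr=7 (30/4), th=2 (30%4)
i=1: r=7+0=7, c=2*2+1=5
row: 2 vs 7

buggy=2 correct=7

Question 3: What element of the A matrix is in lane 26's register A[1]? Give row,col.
lane 26->26/4=6, 26 mod 4=2
i=1  r:6+0->6  c:2·2+1->5

6,5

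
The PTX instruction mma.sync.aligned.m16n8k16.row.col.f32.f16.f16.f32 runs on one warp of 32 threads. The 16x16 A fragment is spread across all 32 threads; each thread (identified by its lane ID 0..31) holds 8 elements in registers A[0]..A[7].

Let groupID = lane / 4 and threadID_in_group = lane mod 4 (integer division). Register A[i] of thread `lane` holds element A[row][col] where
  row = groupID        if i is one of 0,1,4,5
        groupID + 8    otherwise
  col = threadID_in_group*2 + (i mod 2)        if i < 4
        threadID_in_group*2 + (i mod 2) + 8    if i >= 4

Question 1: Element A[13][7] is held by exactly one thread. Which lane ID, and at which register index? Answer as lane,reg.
23,3

r=13->g=5,rb=1  c=7->cb=0,t=3,b0=1
L=5*4+3=23  i=0*4+1*2+1=3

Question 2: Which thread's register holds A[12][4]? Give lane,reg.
18,2

r: 12->gid=4,r8=1  c: 4->c8=0,tid=2,i&1=0
L=4*4+2=18  i=0*4+1*2+0=2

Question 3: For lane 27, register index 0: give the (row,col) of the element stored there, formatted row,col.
L=27->g=27>>2=6, t=27&3=3
[0]->row 6+0=6  col 3·2+0+0=6

6,6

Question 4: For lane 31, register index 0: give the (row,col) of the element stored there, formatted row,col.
31: grp=7,tig=3
[0] (7+0,3*2+0+0) = (7,6)

7,6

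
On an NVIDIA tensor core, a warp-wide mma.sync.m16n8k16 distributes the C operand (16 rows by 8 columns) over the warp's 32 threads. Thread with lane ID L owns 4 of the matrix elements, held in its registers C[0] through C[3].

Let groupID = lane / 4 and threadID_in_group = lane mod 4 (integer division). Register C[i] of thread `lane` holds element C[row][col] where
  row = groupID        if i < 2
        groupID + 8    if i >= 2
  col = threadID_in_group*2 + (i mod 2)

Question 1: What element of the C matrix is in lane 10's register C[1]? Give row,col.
lane 10->10/4=2, 10 mod 4=2
i=1  r:2+0->2  c:2·2+1->5

2,5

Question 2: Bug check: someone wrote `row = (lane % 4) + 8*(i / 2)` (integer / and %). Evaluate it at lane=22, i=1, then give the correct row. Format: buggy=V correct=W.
buggy=2 correct=5

`(lane % 4) + 8*(i / 2)`[22,1]->2
L=22->gid=22>>2=5, tid=22&3=2
[1]->row 5+0=5  col 2·2+1=5
row: 2 vs 5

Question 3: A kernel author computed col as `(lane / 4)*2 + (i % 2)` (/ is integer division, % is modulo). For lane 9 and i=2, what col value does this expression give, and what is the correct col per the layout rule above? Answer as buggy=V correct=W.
buggy=4 correct=2

`(lane / 4)*2 + (i % 2)`[9,2]⇒4
9: gr=2,th=1
[2] (2+8,1*2+0) = (10,2)
col: 4 vs 2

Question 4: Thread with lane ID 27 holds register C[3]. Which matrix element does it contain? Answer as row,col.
14,7

lane 27->27/4=6, 27 mod 4=3
i=3  r:6+8->14  c:2·3+1->7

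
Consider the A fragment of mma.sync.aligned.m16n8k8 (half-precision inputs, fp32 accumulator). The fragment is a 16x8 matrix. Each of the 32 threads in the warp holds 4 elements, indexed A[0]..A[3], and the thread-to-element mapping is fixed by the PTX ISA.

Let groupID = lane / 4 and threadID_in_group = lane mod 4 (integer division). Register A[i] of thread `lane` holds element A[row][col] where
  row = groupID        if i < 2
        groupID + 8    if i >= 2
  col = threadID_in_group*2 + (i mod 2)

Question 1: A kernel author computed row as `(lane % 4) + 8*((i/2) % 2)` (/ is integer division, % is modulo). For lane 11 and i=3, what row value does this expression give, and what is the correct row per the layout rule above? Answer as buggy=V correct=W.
`(lane % 4) + 8*((i/2) % 2)`[11,3]⇒11
lane 11: gr=2 (11/4), th=3 (11%4)
i=3: r=2+8=10, c=3*2+1=7
row: 11 vs 10

buggy=11 correct=10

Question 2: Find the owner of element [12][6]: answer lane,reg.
r=12⇒gr=4,Rb=1  c=6⇒th=3,odd=0
L=4*4+3=19  i=1*2+0=2

19,2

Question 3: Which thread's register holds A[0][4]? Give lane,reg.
2,0

r=0->g=0,rb=0  c=4->t=2,b0=0
L=0*4+2=2  i=0*2+0=0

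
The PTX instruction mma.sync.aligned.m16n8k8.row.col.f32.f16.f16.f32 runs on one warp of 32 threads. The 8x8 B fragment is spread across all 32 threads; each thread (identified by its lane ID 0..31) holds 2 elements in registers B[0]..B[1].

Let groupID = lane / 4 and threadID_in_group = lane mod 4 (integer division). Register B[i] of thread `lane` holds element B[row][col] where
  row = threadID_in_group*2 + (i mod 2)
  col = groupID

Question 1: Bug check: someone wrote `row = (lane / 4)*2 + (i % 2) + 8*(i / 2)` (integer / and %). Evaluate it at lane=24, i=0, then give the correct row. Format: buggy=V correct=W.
buggy=12 correct=0

`(lane / 4)*2 + (i % 2) + 8*(i / 2)`[24,0]->12
24: g=6,t=0
[0] (0*2+0,6) = (0,6)
row: 12 vs 0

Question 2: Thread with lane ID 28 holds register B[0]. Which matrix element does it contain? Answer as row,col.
0,7

lane 28: G=7 (28/4), T=0 (28%4)
i=0: r=0*2+0=0, c=G=7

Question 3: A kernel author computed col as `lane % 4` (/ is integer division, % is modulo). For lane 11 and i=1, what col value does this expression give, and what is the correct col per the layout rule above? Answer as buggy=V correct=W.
buggy=3 correct=2

`lane % 4`[11,1]->3
lane 11->11/4=2, 11 mod 4=3
i=1  r:2·3+1->7  c:2
col: 3 vs 2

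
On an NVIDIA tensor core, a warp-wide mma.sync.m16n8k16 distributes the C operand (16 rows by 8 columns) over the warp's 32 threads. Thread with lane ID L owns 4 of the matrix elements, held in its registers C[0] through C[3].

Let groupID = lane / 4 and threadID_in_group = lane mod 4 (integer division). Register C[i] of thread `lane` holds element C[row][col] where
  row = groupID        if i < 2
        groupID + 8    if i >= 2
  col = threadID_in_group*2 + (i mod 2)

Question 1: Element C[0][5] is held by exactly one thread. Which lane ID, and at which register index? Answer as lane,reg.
2,1

r:0=>grp=0,rB=0  c:5=>tig=2,lo=1
L=0*4+2=2  i=0*2+1=1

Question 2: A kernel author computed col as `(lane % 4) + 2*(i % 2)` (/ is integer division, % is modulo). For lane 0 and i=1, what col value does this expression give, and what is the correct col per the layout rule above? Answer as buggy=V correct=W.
buggy=2 correct=1

`(lane % 4) + 2*(i % 2)`[0,1]→2
lane 0: G=0 (0/4), T=0 (0%4)
i=1: r=0+0=0, c=0*2+1=1
col: 2 vs 1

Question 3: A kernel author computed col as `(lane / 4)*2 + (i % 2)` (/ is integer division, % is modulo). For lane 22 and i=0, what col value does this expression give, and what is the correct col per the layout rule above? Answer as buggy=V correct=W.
buggy=10 correct=4

`(lane / 4)*2 + (i % 2)`[22,0]→10
lane 22: G=5 (22/4), T=2 (22%4)
i=0: r=5+0=5, c=2*2+0=4
col: 10 vs 4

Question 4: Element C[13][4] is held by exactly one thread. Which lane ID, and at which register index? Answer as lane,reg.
r:13=>grp=5,rB=1  c:4=>tig=2,lo=0
L=5*4+2=22  i=1*2+0=2

22,2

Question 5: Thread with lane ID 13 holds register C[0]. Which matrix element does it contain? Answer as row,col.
lane 13: g=3 (13/4), t=1 (13%4)
i=0: r=3+0=3, c=1*2+0=2

3,2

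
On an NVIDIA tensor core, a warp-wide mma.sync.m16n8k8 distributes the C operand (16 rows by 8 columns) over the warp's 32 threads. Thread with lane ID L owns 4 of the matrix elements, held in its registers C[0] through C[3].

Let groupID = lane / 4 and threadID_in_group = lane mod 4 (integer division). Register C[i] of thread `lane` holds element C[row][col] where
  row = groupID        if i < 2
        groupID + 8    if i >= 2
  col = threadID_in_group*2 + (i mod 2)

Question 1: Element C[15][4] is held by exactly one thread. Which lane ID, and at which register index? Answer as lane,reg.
r:15=>grp=7,rB=1  c:4=>tig=2,lo=0
L=7*4+2=30  i=1*2+0=2

30,2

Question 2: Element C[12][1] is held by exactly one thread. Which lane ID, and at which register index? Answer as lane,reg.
r=12⇒gr=4,Rb=1  c=1⇒th=0,odd=1
L=4*4+0=16  i=1*2+1=3

16,3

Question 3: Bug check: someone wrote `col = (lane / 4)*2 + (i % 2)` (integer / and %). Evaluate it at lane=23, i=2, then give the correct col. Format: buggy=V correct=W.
buggy=10 correct=6

`(lane / 4)*2 + (i % 2)`[23,2]=>10
L=23=>grp=23>>2=5, tig=23&3=3
[2]=>row 5+8=13  col 3·2+0=6
col: 10 vs 6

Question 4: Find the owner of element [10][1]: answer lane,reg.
8,3

r:10=>grp=2,rB=1  c:1=>tig=0,lo=1
L=2*4+0=8  i=1*2+1=3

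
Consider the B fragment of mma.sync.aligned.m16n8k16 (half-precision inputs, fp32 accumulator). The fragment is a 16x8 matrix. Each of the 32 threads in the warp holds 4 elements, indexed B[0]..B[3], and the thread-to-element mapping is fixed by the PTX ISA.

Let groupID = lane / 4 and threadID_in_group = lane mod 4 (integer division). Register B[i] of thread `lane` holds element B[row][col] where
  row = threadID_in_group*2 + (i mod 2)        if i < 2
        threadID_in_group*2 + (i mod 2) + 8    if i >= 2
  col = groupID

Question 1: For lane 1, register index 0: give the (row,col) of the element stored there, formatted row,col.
2,0

lane 1->1/4=0, 1 mod 4=1
i=0  r:2·1+0+0->2  c:0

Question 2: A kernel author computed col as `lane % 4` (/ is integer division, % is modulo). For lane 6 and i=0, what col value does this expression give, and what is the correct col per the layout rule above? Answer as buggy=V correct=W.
`lane % 4`[6,0]=>2
lane 6: grp=1 (6/4), tig=2 (6%4)
i=0: r=2*2+0+0=4, c=grp=1
col: 2 vs 1

buggy=2 correct=1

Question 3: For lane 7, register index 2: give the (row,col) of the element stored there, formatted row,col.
14,1

L=7->gid=7>>2=1, tid=7&3=3
[2]->row 3·2+0+8=14  col gid=1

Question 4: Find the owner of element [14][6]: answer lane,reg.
27,2

c=6→G=6  r=14→rhi=1,T=3,p=0
L=6*4+3=27  i=1*2+0=2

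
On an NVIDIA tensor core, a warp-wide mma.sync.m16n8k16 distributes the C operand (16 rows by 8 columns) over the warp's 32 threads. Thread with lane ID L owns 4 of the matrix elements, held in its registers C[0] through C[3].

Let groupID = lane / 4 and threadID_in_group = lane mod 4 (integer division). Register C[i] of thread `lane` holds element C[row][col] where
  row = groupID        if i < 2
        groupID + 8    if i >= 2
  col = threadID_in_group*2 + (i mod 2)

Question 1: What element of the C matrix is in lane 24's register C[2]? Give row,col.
14,0

lane 24: gid=6 (24/4), tid=0 (24%4)
i=2: r=6+8=14, c=0*2+0=0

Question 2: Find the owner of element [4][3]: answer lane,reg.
17,1

r: 4->gid=4,r8=0  c: 3->tid=1,i&1=1
L=4*4+1=17  i=0*2+1=1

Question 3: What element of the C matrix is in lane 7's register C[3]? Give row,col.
9,7

lane 7⇒7/4=1, 7 mod 4=3
i=3  r:1+8⇒9  c:2·3+1⇒7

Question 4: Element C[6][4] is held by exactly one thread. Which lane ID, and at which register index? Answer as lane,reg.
26,0

r:6=>grp=6,rB=0  c:4=>tig=2,lo=0
L=6*4+2=26  i=0*2+0=0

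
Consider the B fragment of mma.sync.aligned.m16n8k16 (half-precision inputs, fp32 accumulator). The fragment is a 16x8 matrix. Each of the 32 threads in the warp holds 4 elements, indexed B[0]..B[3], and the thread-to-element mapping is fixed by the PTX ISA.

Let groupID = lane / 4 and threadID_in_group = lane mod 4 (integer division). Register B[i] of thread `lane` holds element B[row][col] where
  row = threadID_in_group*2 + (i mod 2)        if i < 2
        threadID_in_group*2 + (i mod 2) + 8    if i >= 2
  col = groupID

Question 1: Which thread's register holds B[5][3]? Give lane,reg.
14,1

c=3→G=3  r=5→rhi=0,T=2,p=1
L=3*4+2=14  i=0*2+1=1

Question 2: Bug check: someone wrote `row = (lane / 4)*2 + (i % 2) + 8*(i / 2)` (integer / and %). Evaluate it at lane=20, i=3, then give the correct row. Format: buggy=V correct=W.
`(lane / 4)*2 + (i % 2) + 8*(i / 2)`[20,3]->19
L=20->g=20>>2=5, t=20&3=0
[3]->row 0·2+1+8=9  col g=5
row: 19 vs 9

buggy=19 correct=9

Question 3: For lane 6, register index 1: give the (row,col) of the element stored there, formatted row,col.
5,1

6: gid=1,tid=2
[1] (2*2+1+0,1) = (5,1)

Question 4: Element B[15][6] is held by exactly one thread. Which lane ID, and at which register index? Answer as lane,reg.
27,3

c:6=>grp=6  r:15=>rB=1,tig=3,lo=1
L=6*4+3=27  i=1*2+1=3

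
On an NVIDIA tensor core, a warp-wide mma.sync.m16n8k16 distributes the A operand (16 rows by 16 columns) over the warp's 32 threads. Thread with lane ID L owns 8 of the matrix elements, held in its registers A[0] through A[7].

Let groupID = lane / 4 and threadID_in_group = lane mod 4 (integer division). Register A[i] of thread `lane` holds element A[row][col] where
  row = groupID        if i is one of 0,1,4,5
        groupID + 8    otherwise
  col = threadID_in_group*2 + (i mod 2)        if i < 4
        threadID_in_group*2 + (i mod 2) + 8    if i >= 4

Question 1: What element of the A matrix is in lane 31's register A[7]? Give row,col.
15,15

31: gr=7,th=3
[7] (7+8,3*2+1+8) = (15,15)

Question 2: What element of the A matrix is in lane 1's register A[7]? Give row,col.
8,11

lane 1: grp=0 (1/4), tig=1 (1%4)
i=7: r=0+8=8, c=1*2+1+8=11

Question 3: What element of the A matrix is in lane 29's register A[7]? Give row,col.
15,11

L=29⇒gr=29>>2=7, th=29&3=1
[7]⇒row 7+8=15  col 1·2+1+8=11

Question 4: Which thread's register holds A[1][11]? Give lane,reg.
r:1=>grp=1,rB=0  c:11=>cB=1,tig=1,lo=1
L=1*4+1=5  i=1*4+0*2+1=5

5,5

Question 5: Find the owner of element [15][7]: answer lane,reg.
r=15->g=7,rb=1  c=7->cb=0,t=3,b0=1
L=7*4+3=31  i=0*4+1*2+1=3

31,3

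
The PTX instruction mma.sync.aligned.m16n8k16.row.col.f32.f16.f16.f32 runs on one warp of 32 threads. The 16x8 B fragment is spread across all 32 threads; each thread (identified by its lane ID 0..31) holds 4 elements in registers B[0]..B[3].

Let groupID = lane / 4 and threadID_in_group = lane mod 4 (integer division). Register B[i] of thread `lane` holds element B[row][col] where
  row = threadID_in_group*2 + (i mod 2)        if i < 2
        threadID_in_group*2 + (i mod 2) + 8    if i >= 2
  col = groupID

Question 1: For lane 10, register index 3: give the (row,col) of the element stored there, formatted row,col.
13,2

L=10⇒gr=10>>2=2, th=10&3=2
[3]⇒row 2·2+1+8=13  col gr=2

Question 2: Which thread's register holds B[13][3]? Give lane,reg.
14,3

c=3⇒gr=3  r=13⇒Rb=1,th=2,odd=1
L=3*4+2=14  i=1*2+1=3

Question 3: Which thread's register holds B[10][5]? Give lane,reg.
21,2

c=5→G=5  r=10→rhi=1,T=1,p=0
L=5*4+1=21  i=1*2+0=2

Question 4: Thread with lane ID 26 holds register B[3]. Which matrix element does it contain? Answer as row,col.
L=26→G=26>>2=6, T=26&3=2
[3]→row 2·2+1+8=13  col G=6

13,6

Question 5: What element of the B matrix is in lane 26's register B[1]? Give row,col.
lane 26->26/4=6, 26 mod 4=2
i=1  r:2·2+1+0->5  c:6

5,6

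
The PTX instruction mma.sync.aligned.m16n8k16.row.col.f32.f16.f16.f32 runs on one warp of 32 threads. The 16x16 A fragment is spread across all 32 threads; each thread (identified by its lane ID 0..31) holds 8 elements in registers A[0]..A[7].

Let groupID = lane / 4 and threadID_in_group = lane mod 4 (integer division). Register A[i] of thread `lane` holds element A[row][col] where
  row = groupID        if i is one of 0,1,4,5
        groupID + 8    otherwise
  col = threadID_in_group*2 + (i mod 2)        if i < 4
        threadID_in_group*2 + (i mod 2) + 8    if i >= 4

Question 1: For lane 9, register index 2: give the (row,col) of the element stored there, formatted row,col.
9: grp=2,tig=1
[2] (2+8,1*2+0+0) = (10,2)

10,2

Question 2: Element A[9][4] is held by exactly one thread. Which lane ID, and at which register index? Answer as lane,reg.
6,2

r: 9->gid=1,r8=1  c: 4->c8=0,tid=2,i&1=0
L=1*4+2=6  i=0*4+1*2+0=2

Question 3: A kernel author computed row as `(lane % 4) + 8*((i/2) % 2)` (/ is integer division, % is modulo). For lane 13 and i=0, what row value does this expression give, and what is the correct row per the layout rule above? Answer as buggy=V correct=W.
buggy=1 correct=3

`(lane % 4) + 8*((i/2) % 2)`[13,0]⇒1
lane 13: gr=3 (13/4), th=1 (13%4)
i=0: r=3+0=3, c=1*2+0+0=2
row: 1 vs 3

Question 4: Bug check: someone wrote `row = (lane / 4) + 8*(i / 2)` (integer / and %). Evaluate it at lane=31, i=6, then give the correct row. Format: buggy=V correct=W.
`(lane / 4) + 8*(i / 2)`[31,6]->31
lane 31: g=7 (31/4), t=3 (31%4)
i=6: r=7+8=15, c=3*2+0+8=14
row: 31 vs 15

buggy=31 correct=15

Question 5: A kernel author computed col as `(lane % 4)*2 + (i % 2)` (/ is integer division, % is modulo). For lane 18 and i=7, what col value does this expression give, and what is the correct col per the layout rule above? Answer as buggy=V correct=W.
buggy=5 correct=13

`(lane % 4)*2 + (i % 2)`[18,7]→5
lane 18: G=4 (18/4), T=2 (18%4)
i=7: r=4+8=12, c=2*2+1+8=13
col: 5 vs 13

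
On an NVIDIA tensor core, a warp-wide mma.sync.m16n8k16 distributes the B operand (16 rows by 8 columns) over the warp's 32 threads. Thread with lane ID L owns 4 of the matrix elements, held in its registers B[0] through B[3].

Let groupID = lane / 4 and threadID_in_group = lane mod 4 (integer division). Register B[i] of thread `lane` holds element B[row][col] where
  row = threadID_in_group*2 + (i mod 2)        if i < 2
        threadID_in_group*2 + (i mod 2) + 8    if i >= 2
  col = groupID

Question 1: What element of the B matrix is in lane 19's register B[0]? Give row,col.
6,4

L=19->g=19>>2=4, t=19&3=3
[0]->row 3·2+0+0=6  col g=4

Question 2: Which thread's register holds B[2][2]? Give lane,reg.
c: 2->gid=2  r: 2->r8=0,tid=1,i&1=0
L=2*4+1=9  i=0*2+0=0

9,0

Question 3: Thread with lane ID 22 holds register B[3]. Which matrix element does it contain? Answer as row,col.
13,5

22: gid=5,tid=2
[3] (2*2+1+8,5) = (13,5)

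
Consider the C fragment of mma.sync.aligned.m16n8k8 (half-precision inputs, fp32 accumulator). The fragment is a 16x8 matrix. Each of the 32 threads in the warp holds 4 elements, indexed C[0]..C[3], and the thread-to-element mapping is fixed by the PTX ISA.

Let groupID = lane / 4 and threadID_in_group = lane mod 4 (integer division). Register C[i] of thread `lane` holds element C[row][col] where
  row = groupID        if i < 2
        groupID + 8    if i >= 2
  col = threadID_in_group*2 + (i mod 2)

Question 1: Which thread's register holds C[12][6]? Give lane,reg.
19,2

r=12->g=4,rb=1  c=6->t=3,b0=0
L=4*4+3=19  i=1*2+0=2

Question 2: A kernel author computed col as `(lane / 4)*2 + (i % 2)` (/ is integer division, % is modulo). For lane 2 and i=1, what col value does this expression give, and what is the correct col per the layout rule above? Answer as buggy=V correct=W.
`(lane / 4)*2 + (i % 2)`[2,1]->1
2: g=0,t=2
[1] (0+0,2*2+1) = (0,5)
col: 1 vs 5

buggy=1 correct=5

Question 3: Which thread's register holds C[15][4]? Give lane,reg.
30,2

r:15=>grp=7,rB=1  c:4=>tig=2,lo=0
L=7*4+2=30  i=1*2+0=2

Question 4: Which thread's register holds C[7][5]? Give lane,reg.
r: 7->gid=7,r8=0  c: 5->tid=2,i&1=1
L=7*4+2=30  i=0*2+1=1

30,1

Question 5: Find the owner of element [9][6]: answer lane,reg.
r=9->g=1,rb=1  c=6->t=3,b0=0
L=1*4+3=7  i=1*2+0=2

7,2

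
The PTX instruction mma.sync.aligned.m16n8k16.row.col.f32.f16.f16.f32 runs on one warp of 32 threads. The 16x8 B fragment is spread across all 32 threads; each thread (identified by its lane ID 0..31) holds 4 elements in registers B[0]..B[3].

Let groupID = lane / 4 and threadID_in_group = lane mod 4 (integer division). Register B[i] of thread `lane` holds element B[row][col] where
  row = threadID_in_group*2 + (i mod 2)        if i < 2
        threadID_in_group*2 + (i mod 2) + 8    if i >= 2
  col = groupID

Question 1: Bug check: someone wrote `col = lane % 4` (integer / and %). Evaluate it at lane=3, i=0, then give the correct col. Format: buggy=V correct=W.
`lane % 4`[3,0]->3
L=3->gid=3>>2=0, tid=3&3=3
[0]->row 3·2+0+0=6  col gid=0
col: 3 vs 0

buggy=3 correct=0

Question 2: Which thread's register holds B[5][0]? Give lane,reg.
2,1

c: 0->gid=0  r: 5->r8=0,tid=2,i&1=1
L=0*4+2=2  i=0*2+1=1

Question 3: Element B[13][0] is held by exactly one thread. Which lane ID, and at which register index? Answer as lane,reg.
2,3

c=0⇒gr=0  r=13⇒Rb=1,th=2,odd=1
L=0*4+2=2  i=1*2+1=3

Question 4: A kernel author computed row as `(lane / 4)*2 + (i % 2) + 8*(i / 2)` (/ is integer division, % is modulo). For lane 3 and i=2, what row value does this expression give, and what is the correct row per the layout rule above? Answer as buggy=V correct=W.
buggy=8 correct=14

`(lane / 4)*2 + (i % 2) + 8*(i / 2)`[3,2]->8
L=3->g=3>>2=0, t=3&3=3
[2]->row 3·2+0+8=14  col g=0
row: 8 vs 14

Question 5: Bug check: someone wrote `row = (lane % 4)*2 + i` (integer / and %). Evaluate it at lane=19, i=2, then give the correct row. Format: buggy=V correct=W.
buggy=8 correct=14

`(lane % 4)*2 + i`[19,2]->8
L=19->g=19>>2=4, t=19&3=3
[2]->row 3·2+0+8=14  col g=4
row: 8 vs 14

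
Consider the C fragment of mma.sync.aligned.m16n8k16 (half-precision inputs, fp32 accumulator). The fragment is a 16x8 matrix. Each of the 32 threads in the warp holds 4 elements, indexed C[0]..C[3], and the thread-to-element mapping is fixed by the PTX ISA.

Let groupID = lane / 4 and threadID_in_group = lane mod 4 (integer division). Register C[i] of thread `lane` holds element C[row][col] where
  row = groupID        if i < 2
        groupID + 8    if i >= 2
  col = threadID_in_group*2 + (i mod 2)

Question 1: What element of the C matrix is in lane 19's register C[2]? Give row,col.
12,6

lane 19: grp=4 (19/4), tig=3 (19%4)
i=2: r=4+8=12, c=3*2+0=6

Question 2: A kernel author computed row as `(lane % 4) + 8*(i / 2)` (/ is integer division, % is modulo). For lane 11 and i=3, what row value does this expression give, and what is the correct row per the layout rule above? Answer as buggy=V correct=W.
buggy=11 correct=10

`(lane % 4) + 8*(i / 2)`[11,3]->11
lane 11: gid=2 (11/4), tid=3 (11%4)
i=3: r=2+8=10, c=3*2+1=7
row: 11 vs 10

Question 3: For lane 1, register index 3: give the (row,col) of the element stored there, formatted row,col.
1: gr=0,th=1
[3] (0+8,1*2+1) = (8,3)

8,3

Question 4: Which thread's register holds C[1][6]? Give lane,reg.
r=1⇒gr=1,Rb=0  c=6⇒th=3,odd=0
L=1*4+3=7  i=0*2+0=0

7,0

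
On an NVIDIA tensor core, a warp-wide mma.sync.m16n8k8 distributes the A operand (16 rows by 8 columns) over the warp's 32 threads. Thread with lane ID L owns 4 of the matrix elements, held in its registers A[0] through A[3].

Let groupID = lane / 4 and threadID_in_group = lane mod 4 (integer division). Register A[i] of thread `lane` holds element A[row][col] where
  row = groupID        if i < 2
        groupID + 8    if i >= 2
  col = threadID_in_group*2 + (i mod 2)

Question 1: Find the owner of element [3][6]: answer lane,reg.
15,0

r=3->g=3,rb=0  c=6->t=3,b0=0
L=3*4+3=15  i=0*2+0=0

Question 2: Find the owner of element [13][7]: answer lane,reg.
r=13->g=5,rb=1  c=7->t=3,b0=1
L=5*4+3=23  i=1*2+1=3

23,3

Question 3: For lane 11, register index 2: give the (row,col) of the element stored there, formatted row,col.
10,6

lane 11: gid=2 (11/4), tid=3 (11%4)
i=2: r=2+8=10, c=3*2+0=6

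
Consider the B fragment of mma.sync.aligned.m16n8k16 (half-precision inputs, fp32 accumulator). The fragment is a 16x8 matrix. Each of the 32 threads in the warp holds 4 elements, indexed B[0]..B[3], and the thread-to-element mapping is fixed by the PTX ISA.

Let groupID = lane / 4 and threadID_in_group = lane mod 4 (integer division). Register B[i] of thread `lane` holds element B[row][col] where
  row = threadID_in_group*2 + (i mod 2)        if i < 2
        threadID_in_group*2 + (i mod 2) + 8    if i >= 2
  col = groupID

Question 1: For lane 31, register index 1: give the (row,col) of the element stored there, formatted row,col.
7,7

lane 31: gid=7 (31/4), tid=3 (31%4)
i=1: r=3*2+1+0=7, c=gid=7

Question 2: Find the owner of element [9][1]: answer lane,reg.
c=1->g=1  r=9->rb=1,t=0,b0=1
L=1*4+0=4  i=1*2+1=3

4,3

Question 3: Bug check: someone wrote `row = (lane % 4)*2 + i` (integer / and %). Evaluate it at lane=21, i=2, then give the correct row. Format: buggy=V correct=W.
`(lane % 4)*2 + i`[21,2]⇒4
lane 21: gr=5 (21/4), th=1 (21%4)
i=2: r=1*2+0+8=10, c=gr=5
row: 4 vs 10

buggy=4 correct=10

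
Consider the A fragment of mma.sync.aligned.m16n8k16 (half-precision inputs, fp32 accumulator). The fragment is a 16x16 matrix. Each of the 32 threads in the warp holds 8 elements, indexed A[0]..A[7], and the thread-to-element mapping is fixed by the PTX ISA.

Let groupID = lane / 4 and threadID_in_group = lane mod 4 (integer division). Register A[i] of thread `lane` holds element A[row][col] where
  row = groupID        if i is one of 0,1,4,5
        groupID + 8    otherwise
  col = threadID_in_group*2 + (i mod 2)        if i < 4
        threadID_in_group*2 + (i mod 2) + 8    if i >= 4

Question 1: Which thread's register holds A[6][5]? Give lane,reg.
r=6->g=6,rb=0  c=5->cb=0,t=2,b0=1
L=6*4+2=26  i=0*4+0*2+1=1

26,1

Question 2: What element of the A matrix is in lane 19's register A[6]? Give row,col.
12,14

19: gr=4,th=3
[6] (4+8,3*2+0+8) = (12,14)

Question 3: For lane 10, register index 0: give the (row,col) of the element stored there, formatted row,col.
2,4

lane 10: g=2 (10/4), t=2 (10%4)
i=0: r=2+0=2, c=2*2+0+0=4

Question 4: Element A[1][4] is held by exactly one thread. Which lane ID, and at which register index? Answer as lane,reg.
r:1=>grp=1,rB=0  c:4=>cB=0,tig=2,lo=0
L=1*4+2=6  i=0*4+0*2+0=0

6,0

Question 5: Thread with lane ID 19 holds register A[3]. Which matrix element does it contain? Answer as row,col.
lane 19: grp=4 (19/4), tig=3 (19%4)
i=3: r=4+8=12, c=3*2+1+0=7

12,7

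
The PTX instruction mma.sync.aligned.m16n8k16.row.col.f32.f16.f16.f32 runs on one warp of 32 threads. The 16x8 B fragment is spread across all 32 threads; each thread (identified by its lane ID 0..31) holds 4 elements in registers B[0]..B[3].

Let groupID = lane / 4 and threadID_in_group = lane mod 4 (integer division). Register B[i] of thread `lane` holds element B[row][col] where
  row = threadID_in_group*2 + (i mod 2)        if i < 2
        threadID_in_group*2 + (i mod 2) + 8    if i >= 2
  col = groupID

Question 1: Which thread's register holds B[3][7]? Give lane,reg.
c: 7->gid=7  r: 3->r8=0,tid=1,i&1=1
L=7*4+1=29  i=0*2+1=1

29,1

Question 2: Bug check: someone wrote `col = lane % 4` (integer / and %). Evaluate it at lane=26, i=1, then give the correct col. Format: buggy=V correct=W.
`lane % 4`[26,1]->2
lane 26: g=6 (26/4), t=2 (26%4)
i=1: r=2*2+1+0=5, c=g=6
col: 2 vs 6

buggy=2 correct=6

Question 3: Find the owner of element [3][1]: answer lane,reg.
5,1

c=1⇒gr=1  r=3⇒Rb=0,th=1,odd=1
L=1*4+1=5  i=0*2+1=1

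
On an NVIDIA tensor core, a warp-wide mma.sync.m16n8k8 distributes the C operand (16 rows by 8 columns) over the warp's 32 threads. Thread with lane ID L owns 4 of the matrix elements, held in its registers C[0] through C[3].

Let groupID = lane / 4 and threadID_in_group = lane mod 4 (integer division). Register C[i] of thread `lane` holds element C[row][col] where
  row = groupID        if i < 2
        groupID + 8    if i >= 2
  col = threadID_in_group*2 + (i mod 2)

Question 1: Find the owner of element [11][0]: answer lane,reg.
12,2

r=11→G=3,rhi=1  c=0→T=0,p=0
L=3*4+0=12  i=1*2+0=2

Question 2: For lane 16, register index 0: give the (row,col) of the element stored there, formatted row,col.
lane 16→16/4=4, 16 mod 4=0
i=0  r:4+0→4  c:2·0+0→0

4,0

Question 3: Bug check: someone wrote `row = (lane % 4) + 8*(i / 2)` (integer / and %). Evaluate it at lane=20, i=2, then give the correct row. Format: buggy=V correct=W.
`(lane % 4) + 8*(i / 2)`[20,2]⇒8
lane 20: gr=5 (20/4), th=0 (20%4)
i=2: r=5+8=13, c=0*2+0=0
row: 8 vs 13

buggy=8 correct=13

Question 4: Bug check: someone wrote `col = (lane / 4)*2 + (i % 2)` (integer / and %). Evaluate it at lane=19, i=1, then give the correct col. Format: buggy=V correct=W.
`(lane / 4)*2 + (i % 2)`[19,1]=>9
lane 19: grp=4 (19/4), tig=3 (19%4)
i=1: r=4+0=4, c=3*2+1=7
col: 9 vs 7

buggy=9 correct=7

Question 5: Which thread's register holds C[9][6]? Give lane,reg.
r:9=>grp=1,rB=1  c:6=>tig=3,lo=0
L=1*4+3=7  i=1*2+0=2

7,2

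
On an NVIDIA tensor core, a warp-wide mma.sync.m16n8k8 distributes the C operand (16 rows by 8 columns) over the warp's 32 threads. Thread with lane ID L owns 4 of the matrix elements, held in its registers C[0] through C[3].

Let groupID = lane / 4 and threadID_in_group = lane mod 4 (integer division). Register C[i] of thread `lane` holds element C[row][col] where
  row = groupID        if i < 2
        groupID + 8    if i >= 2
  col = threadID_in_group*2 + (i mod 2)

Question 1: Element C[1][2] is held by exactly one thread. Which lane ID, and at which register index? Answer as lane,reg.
5,0

r: 1->gid=1,r8=0  c: 2->tid=1,i&1=0
L=1*4+1=5  i=0*2+0=0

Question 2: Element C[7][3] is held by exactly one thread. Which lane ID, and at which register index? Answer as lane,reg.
29,1

r=7→G=7,rhi=0  c=3→T=1,p=1
L=7*4+1=29  i=0*2+1=1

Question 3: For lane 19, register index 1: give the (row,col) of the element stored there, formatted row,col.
19: g=4,t=3
[1] (4+0,3*2+1) = (4,7)

4,7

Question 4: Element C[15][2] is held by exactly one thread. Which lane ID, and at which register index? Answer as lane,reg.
r=15->g=7,rb=1  c=2->t=1,b0=0
L=7*4+1=29  i=1*2+0=2

29,2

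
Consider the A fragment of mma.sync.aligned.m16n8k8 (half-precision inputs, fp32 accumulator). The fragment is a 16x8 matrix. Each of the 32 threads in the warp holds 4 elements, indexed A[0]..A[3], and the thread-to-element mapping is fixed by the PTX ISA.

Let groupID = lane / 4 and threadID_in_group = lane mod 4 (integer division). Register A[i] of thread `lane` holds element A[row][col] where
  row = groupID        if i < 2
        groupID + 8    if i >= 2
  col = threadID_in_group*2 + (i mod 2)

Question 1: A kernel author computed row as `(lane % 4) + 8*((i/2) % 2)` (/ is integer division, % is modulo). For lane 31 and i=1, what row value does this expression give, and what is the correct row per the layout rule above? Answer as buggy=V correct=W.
`(lane % 4) + 8*((i/2) % 2)`[31,1]⇒3
L=31⇒gr=31>>2=7, th=31&3=3
[1]⇒row 7+0=7  col 3·2+1=7
row: 3 vs 7

buggy=3 correct=7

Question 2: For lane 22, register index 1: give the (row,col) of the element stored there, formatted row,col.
5,5

lane 22: G=5 (22/4), T=2 (22%4)
i=1: r=5+0=5, c=2*2+1=5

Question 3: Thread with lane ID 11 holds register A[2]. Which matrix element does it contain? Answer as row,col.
L=11->g=11>>2=2, t=11&3=3
[2]->row 2+8=10  col 3·2+0=6

10,6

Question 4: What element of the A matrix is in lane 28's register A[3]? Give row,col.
L=28⇒gr=28>>2=7, th=28&3=0
[3]⇒row 7+8=15  col 0·2+1=1

15,1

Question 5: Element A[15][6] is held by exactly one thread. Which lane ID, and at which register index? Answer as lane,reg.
31,2

r=15⇒gr=7,Rb=1  c=6⇒th=3,odd=0
L=7*4+3=31  i=1*2+0=2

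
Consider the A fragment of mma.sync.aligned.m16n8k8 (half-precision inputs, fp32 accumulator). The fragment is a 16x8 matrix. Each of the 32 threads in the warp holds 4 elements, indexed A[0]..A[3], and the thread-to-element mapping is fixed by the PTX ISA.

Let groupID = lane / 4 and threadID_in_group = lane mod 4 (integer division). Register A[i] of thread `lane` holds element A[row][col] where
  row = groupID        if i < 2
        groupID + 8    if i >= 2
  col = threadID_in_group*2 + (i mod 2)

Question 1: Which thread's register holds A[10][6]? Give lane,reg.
11,2

r=10->g=2,rb=1  c=6->t=3,b0=0
L=2*4+3=11  i=1*2+0=2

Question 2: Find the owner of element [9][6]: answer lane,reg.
7,2

r=9->g=1,rb=1  c=6->t=3,b0=0
L=1*4+3=7  i=1*2+0=2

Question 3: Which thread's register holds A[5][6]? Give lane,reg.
r: 5->gid=5,r8=0  c: 6->tid=3,i&1=0
L=5*4+3=23  i=0*2+0=0

23,0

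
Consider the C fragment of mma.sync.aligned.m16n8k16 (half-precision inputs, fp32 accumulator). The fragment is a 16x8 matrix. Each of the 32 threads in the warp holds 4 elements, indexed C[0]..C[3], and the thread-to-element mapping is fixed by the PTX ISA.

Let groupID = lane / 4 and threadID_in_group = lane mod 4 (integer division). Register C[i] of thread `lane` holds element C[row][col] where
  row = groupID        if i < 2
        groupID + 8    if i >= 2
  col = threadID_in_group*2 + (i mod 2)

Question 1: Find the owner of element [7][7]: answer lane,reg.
r=7→G=7,rhi=0  c=7→T=3,p=1
L=7*4+3=31  i=0*2+1=1

31,1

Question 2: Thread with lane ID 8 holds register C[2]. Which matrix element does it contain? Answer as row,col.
lane 8->8/4=2, 8 mod 4=0
i=2  r:2+8->10  c:2·0+0->0

10,0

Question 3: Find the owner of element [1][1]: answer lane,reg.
4,1

r=1→G=1,rhi=0  c=1→T=0,p=1
L=1*4+0=4  i=0*2+1=1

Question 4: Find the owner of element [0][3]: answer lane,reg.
1,1

r=0→G=0,rhi=0  c=3→T=1,p=1
L=0*4+1=1  i=0*2+1=1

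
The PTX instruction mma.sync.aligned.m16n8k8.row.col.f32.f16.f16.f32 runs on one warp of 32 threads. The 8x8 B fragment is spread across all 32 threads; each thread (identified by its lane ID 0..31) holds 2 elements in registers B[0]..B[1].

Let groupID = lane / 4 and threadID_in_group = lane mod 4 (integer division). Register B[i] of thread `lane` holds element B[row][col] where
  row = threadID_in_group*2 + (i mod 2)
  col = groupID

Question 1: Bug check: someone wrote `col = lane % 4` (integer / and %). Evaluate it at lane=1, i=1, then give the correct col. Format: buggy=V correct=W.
`lane % 4`[1,1]→1
L=1→G=1>>2=0, T=1&3=1
[1]→row 1·2+1=3  col G=0
col: 1 vs 0

buggy=1 correct=0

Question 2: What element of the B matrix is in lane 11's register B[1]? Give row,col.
7,2

lane 11: grp=2 (11/4), tig=3 (11%4)
i=1: r=3*2+1=7, c=grp=2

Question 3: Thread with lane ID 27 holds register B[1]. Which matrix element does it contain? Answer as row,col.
L=27⇒gr=27>>2=6, th=27&3=3
[1]⇒row 3·2+1=7  col gr=6

7,6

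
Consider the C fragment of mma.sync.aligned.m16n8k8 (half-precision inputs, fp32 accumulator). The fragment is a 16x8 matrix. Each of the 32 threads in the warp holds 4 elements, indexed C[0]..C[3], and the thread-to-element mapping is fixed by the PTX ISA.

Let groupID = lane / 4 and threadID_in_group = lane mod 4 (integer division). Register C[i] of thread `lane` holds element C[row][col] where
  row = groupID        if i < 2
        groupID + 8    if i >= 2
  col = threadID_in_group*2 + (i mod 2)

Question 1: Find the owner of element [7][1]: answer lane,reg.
r=7→G=7,rhi=0  c=1→T=0,p=1
L=7*4+0=28  i=0*2+1=1

28,1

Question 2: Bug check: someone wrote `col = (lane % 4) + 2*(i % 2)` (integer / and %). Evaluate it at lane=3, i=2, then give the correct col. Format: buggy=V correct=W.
buggy=3 correct=6

`(lane % 4) + 2*(i % 2)`[3,2]→3
lane 3: G=0 (3/4), T=3 (3%4)
i=2: r=0+8=8, c=3*2+0=6
col: 3 vs 6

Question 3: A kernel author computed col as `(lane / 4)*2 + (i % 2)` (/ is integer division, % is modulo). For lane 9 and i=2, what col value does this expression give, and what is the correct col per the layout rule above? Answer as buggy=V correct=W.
buggy=4 correct=2

`(lane / 4)*2 + (i % 2)`[9,2]→4
9: G=2,T=1
[2] (2+8,1*2+0) = (10,2)
col: 4 vs 2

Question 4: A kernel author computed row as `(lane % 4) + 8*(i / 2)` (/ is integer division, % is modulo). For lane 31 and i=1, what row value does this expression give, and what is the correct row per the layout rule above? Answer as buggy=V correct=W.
buggy=3 correct=7

`(lane % 4) + 8*(i / 2)`[31,1]→3
31: G=7,T=3
[1] (7+0,3*2+1) = (7,7)
row: 3 vs 7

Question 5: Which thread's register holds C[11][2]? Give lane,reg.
13,2

r: 11->gid=3,r8=1  c: 2->tid=1,i&1=0
L=3*4+1=13  i=1*2+0=2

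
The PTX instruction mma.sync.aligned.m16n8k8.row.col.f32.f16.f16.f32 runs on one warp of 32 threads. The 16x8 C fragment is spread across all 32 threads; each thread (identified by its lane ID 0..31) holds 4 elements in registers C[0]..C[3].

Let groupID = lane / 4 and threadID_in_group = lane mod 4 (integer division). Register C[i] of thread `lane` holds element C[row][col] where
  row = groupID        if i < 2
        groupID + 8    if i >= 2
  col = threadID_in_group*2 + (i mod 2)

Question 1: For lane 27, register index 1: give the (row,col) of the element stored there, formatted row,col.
L=27->gid=27>>2=6, tid=27&3=3
[1]->row 6+0=6  col 3·2+1=7

6,7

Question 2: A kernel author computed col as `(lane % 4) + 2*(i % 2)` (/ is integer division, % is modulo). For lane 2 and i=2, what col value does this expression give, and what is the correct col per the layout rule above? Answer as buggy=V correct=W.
buggy=2 correct=4

`(lane % 4) + 2*(i % 2)`[2,2]->2
2: g=0,t=2
[2] (0+8,2*2+0) = (8,4)
col: 2 vs 4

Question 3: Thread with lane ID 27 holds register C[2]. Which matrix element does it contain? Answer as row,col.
lane 27=>27/4=6, 27 mod 4=3
i=2  r:6+8=>14  c:2·3+0=>6

14,6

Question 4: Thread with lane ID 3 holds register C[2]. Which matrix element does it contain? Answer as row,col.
lane 3->3/4=0, 3 mod 4=3
i=2  r:0+8->8  c:2·3+0->6

8,6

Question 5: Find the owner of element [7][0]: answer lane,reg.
r=7->g=7,rb=0  c=0->t=0,b0=0
L=7*4+0=28  i=0*2+0=0

28,0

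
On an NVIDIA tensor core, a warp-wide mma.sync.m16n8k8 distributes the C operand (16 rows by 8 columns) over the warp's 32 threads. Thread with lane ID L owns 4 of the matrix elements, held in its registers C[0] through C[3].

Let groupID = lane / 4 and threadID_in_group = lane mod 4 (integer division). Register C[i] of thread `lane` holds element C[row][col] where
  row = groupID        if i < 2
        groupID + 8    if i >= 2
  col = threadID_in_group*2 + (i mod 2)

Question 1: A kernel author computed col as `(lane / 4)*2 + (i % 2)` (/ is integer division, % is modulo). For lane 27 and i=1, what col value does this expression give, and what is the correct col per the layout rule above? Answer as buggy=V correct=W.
buggy=13 correct=7

`(lane / 4)*2 + (i % 2)`[27,1]=>13
lane 27=>27/4=6, 27 mod 4=3
i=1  r:6+0=>6  c:2·3+1=>7
col: 13 vs 7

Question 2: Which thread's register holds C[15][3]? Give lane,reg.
r=15⇒gr=7,Rb=1  c=3⇒th=1,odd=1
L=7*4+1=29  i=1*2+1=3

29,3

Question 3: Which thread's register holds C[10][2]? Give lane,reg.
r=10→G=2,rhi=1  c=2→T=1,p=0
L=2*4+1=9  i=1*2+0=2

9,2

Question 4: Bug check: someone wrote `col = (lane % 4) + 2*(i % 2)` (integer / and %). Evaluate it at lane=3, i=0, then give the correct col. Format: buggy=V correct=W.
buggy=3 correct=6

`(lane % 4) + 2*(i % 2)`[3,0]=>3
3: grp=0,tig=3
[0] (0+0,3*2+0) = (0,6)
col: 3 vs 6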